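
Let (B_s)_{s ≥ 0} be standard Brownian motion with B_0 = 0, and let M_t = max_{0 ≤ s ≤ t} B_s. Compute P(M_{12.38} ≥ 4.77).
P(M_{12.38} ≥ 4.77) = 2·P(B_{12.38} ≥ 4.77) = 2(1 − Φ(4.77/√12.38)) ≈ 0.1752

By the reflection principle for Brownian motion, P(M_t ≥ a) = 2 · P(B_t ≥ a) for a ≥ 0. Since B_t ~ N(0, t), P(B_t ≥ 4.77) = 1 − Φ(4.77/√t) = 1 − Φ(4.77/√12.38) = 1 − Φ(1.3557). So
  P(M_{12.38} ≥ 4.77) = 2(1 − Φ(1.3557)) ≈ 0.1752.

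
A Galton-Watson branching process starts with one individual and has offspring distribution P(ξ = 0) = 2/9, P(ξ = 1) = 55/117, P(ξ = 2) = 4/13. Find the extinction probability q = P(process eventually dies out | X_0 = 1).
q = 13/18

The pgf is f(s) = 2/9 + 55/117·s + 4/13·s². The extinction probability q is the smallest fixed point of f in [0, 1]. Setting s = f(s):
  4/13·s² + (55/117 − 1)·s + 2/9 = 0
  4/13·s² − (2/9 + 4/13)·s + 2/9 = 0
which factors as (s − 1)·(4/13·s − 2/9) = 0, giving roots s = 1 and s = (2/9)/(4/13) = 13/18.
Mean offspring μ = 55/117 + 2·4/13 = 127/117 > 1 (supercritical), so q < 1. The extinction probability is the smaller root: q = (2/9)/(4/13) = 13/18.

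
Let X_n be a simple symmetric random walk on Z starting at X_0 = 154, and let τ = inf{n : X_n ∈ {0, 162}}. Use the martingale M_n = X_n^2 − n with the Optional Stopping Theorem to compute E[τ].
E[τ] = 1232

M_n = X_n^2 − n is a martingale (since E[X_{n+1}^2 | F_n] = X_n^2 + 1). By OST (τ has finite mean in a bounded region), E[M_τ] = E[M_0] = X_0^2 − 0 = 154^2 = 23716. Also E[M_τ] = E[X_τ^2] − E[τ]. The walk exits at 0 or 162, with P(hit 162 first) = 154/162, so E[X_τ^2] = 162^2 · 154/162 + 0 = 24948. Thus E[τ] = E[X_τ^2] − E[M_τ] = 24948 − 23716 = 1232 = 154(162 − 154) = 1232.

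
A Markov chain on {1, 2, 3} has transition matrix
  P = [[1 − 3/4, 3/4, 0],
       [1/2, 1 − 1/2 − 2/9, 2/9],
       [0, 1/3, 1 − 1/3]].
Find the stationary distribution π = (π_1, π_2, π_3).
π = (2/7, 3/7, 2/7)

This is a birth-death chain on three states, which satisfies detailed balance: π_1 · P_{12} = π_2 · P_{21} and π_2 · P_{23} = π_3 · P_{32}.
From π_1 · 3/4 = π_2 · 1/2: π_2/π_1 = (3/4)/(1/2) = 3/2.
From π_2 · 2/9 = π_3 · 1/3: π_3/π_2 = (2/9)/(1/3) = 2/3.
Take π_1 proportional to 1; then unnormalized π = (1, 3/2, 1). Normalize by dividing by the sum 7/2:
  π = (2/7, 3/7, 2/7).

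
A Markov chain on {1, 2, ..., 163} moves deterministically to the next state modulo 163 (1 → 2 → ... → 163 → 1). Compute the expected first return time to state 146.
E[T_146 | X_0 = 146] = 163

The chain cycles deterministically, so starting at state 146 it returns in exactly 163 steps. Equivalently, the stationary distribution is uniform π_j = 1/163 for every state j, so by Kac's formula E[T_146] = 1/π_146 = 163.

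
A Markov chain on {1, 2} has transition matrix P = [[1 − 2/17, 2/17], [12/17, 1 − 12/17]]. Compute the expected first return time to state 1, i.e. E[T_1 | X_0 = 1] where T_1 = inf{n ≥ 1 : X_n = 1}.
E[T_1 | X_0 = 1] = 1/π_1 = 7/6

For an irreducible recurrent Markov chain with stationary distribution π, E[T_i | X_0 = i] = 1/π_i (Kac's formula). Here π_1 = (12/17)/(2/17 + 12/17) = (12/17)/(14/17) = 6/7, so E[T_1 | X_0 = 1] = 1/π_1 = (2/17 + 12/17)/(12/17) = (14/17)/(12/17) = 7/6.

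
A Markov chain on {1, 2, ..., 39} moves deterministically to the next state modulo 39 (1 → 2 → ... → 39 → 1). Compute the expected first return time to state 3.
E[T_3 | X_0 = 3] = 39

The chain cycles deterministically, so starting at state 3 it returns in exactly 39 steps. Equivalently, the stationary distribution is uniform π_j = 1/39 for every state j, so by Kac's formula E[T_3] = 1/π_3 = 39.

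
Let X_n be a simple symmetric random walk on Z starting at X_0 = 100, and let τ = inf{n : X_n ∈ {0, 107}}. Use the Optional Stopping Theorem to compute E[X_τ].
E[X_τ] = 100

X_n is a martingale and τ is a bounded-mean stopping time (indeed τ is finite a.s. with bounded expectation since the walk is in a bounded region). By the OST, E[X_τ] = E[X_0] = 100. Equivalently: E[X_τ] = 107 · P(hit 107 first) + 0 · P(hit 0 first) = 107 · (100/107) = 100.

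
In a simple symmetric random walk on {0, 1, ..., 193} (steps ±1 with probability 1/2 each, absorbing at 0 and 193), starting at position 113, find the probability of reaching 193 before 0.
P(hit 193 before 0) = 113/193

Let u_k = P(hit 193 before 0 | start at k). Then u_0 = 0, u_193 = 1, and u_k = u_{k-1}/2 + u_{k+1}/2 for 1 ≤ k ≤ 192. This harmonic recurrence is solved by u_k = k/193, giving u_113 = 113/193.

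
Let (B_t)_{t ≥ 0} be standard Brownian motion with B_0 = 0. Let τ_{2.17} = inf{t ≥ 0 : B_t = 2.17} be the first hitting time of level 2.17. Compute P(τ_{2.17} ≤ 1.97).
P(τ_{2.17} ≤ 1.97) = 2(1 − Φ(2.17/√1.97)) = 2(1 − Φ(1.5461)) ≈ 0.1221

By the reflection principle for standard BM, P(τ_b ≤ t) = 2 · P(B_t ≥ b). Since B_t ~ N(0, t), P(B_t ≥ 2.17) = 1 − Φ(2.17/√t) = 1 − Φ(2.17/√1.97) = 1 − Φ(1.5461) ≈ 0.06104. Doubling: P(τ_{2.17} ≤ 1.97) ≈ 2 · 0.06104 = 0.12208 ≈ 0.1221.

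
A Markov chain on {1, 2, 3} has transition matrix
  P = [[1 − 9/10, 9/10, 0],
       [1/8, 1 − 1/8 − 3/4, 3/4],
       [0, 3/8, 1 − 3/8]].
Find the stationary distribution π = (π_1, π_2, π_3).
π = (5/113, 36/113, 72/113)

This is a birth-death chain on three states, which satisfies detailed balance: π_1 · P_{12} = π_2 · P_{21} and π_2 · P_{23} = π_3 · P_{32}.
From π_1 · 9/10 = π_2 · 1/8: π_2/π_1 = (9/10)/(1/8) = 36/5.
From π_2 · 3/4 = π_3 · 3/8: π_3/π_2 = (3/4)/(3/8) = 2.
Take π_1 proportional to 1; then unnormalized π = (1, 36/5, 72/5). Normalize by dividing by the sum 113/5:
  π = (5/113, 36/113, 72/113).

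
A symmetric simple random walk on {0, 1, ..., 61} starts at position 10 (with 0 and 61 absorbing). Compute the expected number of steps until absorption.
E[τ | X_0 = 10] = 510

Let v_k = E[τ | X_0 = k]. Boundary: v_0 = v_61 = 0. Recurrence: v_k = 1 + (v_{k-1} + v_{k+1})/2 for 1 ≤ k ≤ 60. The particular solution to v_k − (v_{k-1} + v_{k+1})/2 = 1 is v_k = −k^2. Adding homogeneous solution A + B k and matching boundaries gives v_k = k (61 − k). Substituting k = 10: v_10 = 10 · 51 = 510.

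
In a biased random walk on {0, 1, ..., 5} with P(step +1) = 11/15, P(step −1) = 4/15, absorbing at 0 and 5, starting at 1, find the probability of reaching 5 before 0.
P(hit 5 before 0) = (1 − (4/11)^1) / (1 − (4/11)^5) = 14641/22861

Let u_k denote P(reach 5 before 0 | start at k). Boundary: u_0 = 0, u_5 = 1. Recurrence: u_k = 11/15·u_{k+1} + 4/15·u_{k-1} for 1 ≤ k ≤ 4. Try u_k = A + B·r^k with r = q/p = (4/15)/(11/15) = 4/11. Substitution satisfies the recurrence; boundary conditions give:
  u_k = (1 − r^k) / (1 − r^N) = (1 − (4/11)^1) / (1 − (4/11)^5) = 14641/22861.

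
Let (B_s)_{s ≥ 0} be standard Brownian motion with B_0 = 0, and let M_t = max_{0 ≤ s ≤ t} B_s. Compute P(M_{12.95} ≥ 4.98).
P(M_{12.95} ≥ 4.98) = 2·P(B_{12.95} ≥ 4.98) = 2(1 − Φ(4.98/√12.95)) ≈ 0.1664

By the reflection principle for Brownian motion, P(M_t ≥ a) = 2 · P(B_t ≥ a) for a ≥ 0. Since B_t ~ N(0, t), P(B_t ≥ 4.98) = 1 − Φ(4.98/√t) = 1 − Φ(4.98/√12.95) = 1 − Φ(1.3839). So
  P(M_{12.95} ≥ 4.98) = 2(1 − Φ(1.3839)) ≈ 0.1664.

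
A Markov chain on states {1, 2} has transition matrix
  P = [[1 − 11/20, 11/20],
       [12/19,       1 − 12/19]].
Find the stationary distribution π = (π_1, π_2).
π_1 = 240/449, π_2 = 209/449

Solve πP = π with π_1 + π_2 = 1. From πP = π: π_1 · (1 − 11/20) + π_2 · 12/19 = π_1 ⇒ π_2 · 12/19 = π_1 · 11/20 ⇒ π_2/π_1 = (11/20)/(12/19) = 209/240. Together with π_1 + π_2 = 1:
  π_1 = (12/19)/(11/20 + 12/19) = (12/19)/(449/380) = 240/449,
  π_2 = (11/20)/(11/20 + 12/19) = (11/20)/(449/380) = 209/449.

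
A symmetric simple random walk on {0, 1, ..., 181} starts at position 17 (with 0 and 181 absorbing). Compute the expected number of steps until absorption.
E[τ | X_0 = 17] = 2788

Let v_k = E[τ | X_0 = k]. Boundary: v_0 = v_181 = 0. Recurrence: v_k = 1 + (v_{k-1} + v_{k+1})/2 for 1 ≤ k ≤ 180. The particular solution to v_k − (v_{k-1} + v_{k+1})/2 = 1 is v_k = −k^2. Adding homogeneous solution A + B k and matching boundaries gives v_k = k (181 − k). Substituting k = 17: v_17 = 17 · 164 = 2788.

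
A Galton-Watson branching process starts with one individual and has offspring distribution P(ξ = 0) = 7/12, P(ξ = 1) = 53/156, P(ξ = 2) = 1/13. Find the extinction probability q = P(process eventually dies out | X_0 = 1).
q = 1

Mean offspring μ = 0·7/12 + 1·53/156 + 2·1/13 = 77/156 ≤ 1. For μ ≤ 1 with offspring not concentrated at 1, the Galton-Watson process goes extinct almost surely, so q = 1.
(Algebraic check: The pgf is f(s) = 7/12 + 53/156·s + 1/13·s². The extinction probability q is the smallest fixed point of f in [0, 1]. Setting s = f(s):
  1/13·s² + (53/156 − 1)·s + 7/12 = 0
  1/13·s² − (7/12 + 1/13)·s + 7/12 = 0
which factors as (s − 1)·(1/13·s − 7/12) = 0, giving roots s = 1 and s = (7/12)/(1/13) = 91/12. Since 91/12 ≥ 1, the smallest root in [0, 1] is s = 1.)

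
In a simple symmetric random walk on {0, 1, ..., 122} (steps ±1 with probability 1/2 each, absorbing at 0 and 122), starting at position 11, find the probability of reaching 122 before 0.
P(hit 122 before 0) = 11/122

Let u_k = P(hit 122 before 0 | start at k). Then u_0 = 0, u_122 = 1, and u_k = u_{k-1}/2 + u_{k+1}/2 for 1 ≤ k ≤ 121. This harmonic recurrence is solved by u_k = k/122, giving u_11 = 11/122.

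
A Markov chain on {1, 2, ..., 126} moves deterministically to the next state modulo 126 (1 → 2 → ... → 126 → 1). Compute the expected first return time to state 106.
E[T_106 | X_0 = 106] = 126

The chain cycles deterministically, so starting at state 106 it returns in exactly 126 steps. Equivalently, the stationary distribution is uniform π_j = 1/126 for every state j, so by Kac's formula E[T_106] = 1/π_106 = 126.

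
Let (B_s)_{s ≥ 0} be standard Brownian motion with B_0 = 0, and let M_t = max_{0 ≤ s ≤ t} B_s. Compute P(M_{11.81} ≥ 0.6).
P(M_{11.81} ≥ 0.6) = 2·P(B_{11.81} ≥ 0.6) = 2(1 − Φ(0.6/√11.81)) ≈ 0.8614

By the reflection principle for Brownian motion, P(M_t ≥ a) = 2 · P(B_t ≥ a) for a ≥ 0. Since B_t ~ N(0, t), P(B_t ≥ 0.6) = 1 − Φ(0.6/√t) = 1 − Φ(0.6/√11.81) = 1 − Φ(0.1746). So
  P(M_{11.81} ≥ 0.6) = 2(1 − Φ(0.1746)) ≈ 0.8614.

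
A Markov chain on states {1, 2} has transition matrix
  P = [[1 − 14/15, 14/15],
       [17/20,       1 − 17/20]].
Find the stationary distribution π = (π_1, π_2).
π_1 = 51/107, π_2 = 56/107

Solve πP = π with π_1 + π_2 = 1. From πP = π: π_1 · (1 − 14/15) + π_2 · 17/20 = π_1 ⇒ π_2 · 17/20 = π_1 · 14/15 ⇒ π_2/π_1 = (14/15)/(17/20) = 56/51. Together with π_1 + π_2 = 1:
  π_1 = (17/20)/(14/15 + 17/20) = (17/20)/(107/60) = 51/107,
  π_2 = (14/15)/(14/15 + 17/20) = (14/15)/(107/60) = 56/107.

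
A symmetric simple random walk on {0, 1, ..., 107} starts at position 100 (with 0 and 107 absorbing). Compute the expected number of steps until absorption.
E[τ | X_0 = 100] = 700

Let v_k = E[τ | X_0 = k]. Boundary: v_0 = v_107 = 0. Recurrence: v_k = 1 + (v_{k-1} + v_{k+1})/2 for 1 ≤ k ≤ 106. The particular solution to v_k − (v_{k-1} + v_{k+1})/2 = 1 is v_k = −k^2. Adding homogeneous solution A + B k and matching boundaries gives v_k = k (107 − k). Substituting k = 100: v_100 = 100 · 7 = 700.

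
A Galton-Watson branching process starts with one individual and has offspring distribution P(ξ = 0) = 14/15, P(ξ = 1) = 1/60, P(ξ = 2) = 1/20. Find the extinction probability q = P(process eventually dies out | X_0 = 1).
q = 1

Mean offspring μ = 0·14/15 + 1·1/60 + 2·1/20 = 7/60 ≤ 1. For μ ≤ 1 with offspring not concentrated at 1, the Galton-Watson process goes extinct almost surely, so q = 1.
(Algebraic check: The pgf is f(s) = 14/15 + 1/60·s + 1/20·s². The extinction probability q is the smallest fixed point of f in [0, 1]. Setting s = f(s):
  1/20·s² + (1/60 − 1)·s + 14/15 = 0
  1/20·s² − (14/15 + 1/20)·s + 14/15 = 0
which factors as (s − 1)·(1/20·s − 14/15) = 0, giving roots s = 1 and s = (14/15)/(1/20) = 56/3. Since 56/3 ≥ 1, the smallest root in [0, 1] is s = 1.)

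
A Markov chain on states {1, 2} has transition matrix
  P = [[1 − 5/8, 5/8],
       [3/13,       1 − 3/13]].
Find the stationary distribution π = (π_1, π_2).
π_1 = 24/89, π_2 = 65/89

Solve πP = π with π_1 + π_2 = 1. From πP = π: π_1 · (1 − 5/8) + π_2 · 3/13 = π_1 ⇒ π_2 · 3/13 = π_1 · 5/8 ⇒ π_2/π_1 = (5/8)/(3/13) = 65/24. Together with π_1 + π_2 = 1:
  π_1 = (3/13)/(5/8 + 3/13) = (3/13)/(89/104) = 24/89,
  π_2 = (5/8)/(5/8 + 3/13) = (5/8)/(89/104) = 65/89.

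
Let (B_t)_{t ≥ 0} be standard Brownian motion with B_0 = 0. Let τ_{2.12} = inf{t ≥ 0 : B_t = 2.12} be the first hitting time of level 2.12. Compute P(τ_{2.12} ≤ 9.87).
P(τ_{2.12} ≤ 9.87) = 2(1 − Φ(2.12/√9.87)) = 2(1 − Φ(0.6748)) ≈ 0.4998

By the reflection principle for standard BM, P(τ_b ≤ t) = 2 · P(B_t ≥ b). Since B_t ~ N(0, t), P(B_t ≥ 2.12) = 1 − Φ(2.12/√t) = 1 − Φ(2.12/√9.87) = 1 − Φ(0.6748) ≈ 0.24990. Doubling: P(τ_{2.12} ≤ 9.87) ≈ 2 · 0.24990 = 0.49980 ≈ 0.4998.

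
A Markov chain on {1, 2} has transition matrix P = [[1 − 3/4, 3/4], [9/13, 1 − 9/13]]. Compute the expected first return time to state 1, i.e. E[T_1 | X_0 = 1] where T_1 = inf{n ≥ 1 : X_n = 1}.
E[T_1 | X_0 = 1] = 1/π_1 = 25/12

For an irreducible recurrent Markov chain with stationary distribution π, E[T_i | X_0 = i] = 1/π_i (Kac's formula). Here π_1 = (9/13)/(3/4 + 9/13) = (9/13)/(75/52) = 12/25, so E[T_1 | X_0 = 1] = 1/π_1 = (3/4 + 9/13)/(9/13) = (75/52)/(9/13) = 25/12.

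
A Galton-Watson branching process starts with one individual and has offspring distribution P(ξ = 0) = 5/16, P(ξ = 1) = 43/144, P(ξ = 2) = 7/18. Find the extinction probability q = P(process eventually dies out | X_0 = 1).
q = 45/56

The pgf is f(s) = 5/16 + 43/144·s + 7/18·s². The extinction probability q is the smallest fixed point of f in [0, 1]. Setting s = f(s):
  7/18·s² + (43/144 − 1)·s + 5/16 = 0
  7/18·s² − (5/16 + 7/18)·s + 5/16 = 0
which factors as (s − 1)·(7/18·s − 5/16) = 0, giving roots s = 1 and s = (5/16)/(7/18) = 45/56.
Mean offspring μ = 43/144 + 2·7/18 = 155/144 > 1 (supercritical), so q < 1. The extinction probability is the smaller root: q = (5/16)/(7/18) = 45/56.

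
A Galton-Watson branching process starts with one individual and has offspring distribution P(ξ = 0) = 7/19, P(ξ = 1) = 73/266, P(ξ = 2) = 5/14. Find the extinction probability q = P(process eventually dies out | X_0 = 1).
q = 1

Mean offspring μ = 0·7/19 + 1·73/266 + 2·5/14 = 263/266 ≤ 1. For μ ≤ 1 with offspring not concentrated at 1, the Galton-Watson process goes extinct almost surely, so q = 1.
(Algebraic check: The pgf is f(s) = 7/19 + 73/266·s + 5/14·s². The extinction probability q is the smallest fixed point of f in [0, 1]. Setting s = f(s):
  5/14·s² + (73/266 − 1)·s + 7/19 = 0
  5/14·s² − (7/19 + 5/14)·s + 7/19 = 0
which factors as (s − 1)·(5/14·s − 7/19) = 0, giving roots s = 1 and s = (7/19)/(5/14) = 98/95. Since 98/95 ≥ 1, the smallest root in [0, 1] is s = 1.)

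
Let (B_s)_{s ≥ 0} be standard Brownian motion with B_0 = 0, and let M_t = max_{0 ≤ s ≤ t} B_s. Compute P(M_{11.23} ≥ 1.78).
P(M_{11.23} ≥ 1.78) = 2·P(B_{11.23} ≥ 1.78) = 2(1 − Φ(1.78/√11.23)) ≈ 0.5953

By the reflection principle for Brownian motion, P(M_t ≥ a) = 2 · P(B_t ≥ a) for a ≥ 0. Since B_t ~ N(0, t), P(B_t ≥ 1.78) = 1 − Φ(1.78/√t) = 1 − Φ(1.78/√11.23) = 1 − Φ(0.5312). So
  P(M_{11.23} ≥ 1.78) = 2(1 − Φ(0.5312)) ≈ 0.5953.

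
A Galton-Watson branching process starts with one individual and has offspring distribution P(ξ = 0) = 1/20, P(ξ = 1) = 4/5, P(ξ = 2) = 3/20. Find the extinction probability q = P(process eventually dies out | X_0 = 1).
q = 1/3

The pgf is f(s) = 1/20 + 4/5·s + 3/20·s². The extinction probability q is the smallest fixed point of f in [0, 1]. Setting s = f(s):
  3/20·s² + (4/5 − 1)·s + 1/20 = 0
  3/20·s² − (1/20 + 3/20)·s + 1/20 = 0
which factors as (s − 1)·(3/20·s − 1/20) = 0, giving roots s = 1 and s = (1/20)/(3/20) = 1/3.
Mean offspring μ = 4/5 + 2·3/20 = 11/10 > 1 (supercritical), so q < 1. The extinction probability is the smaller root: q = (1/20)/(3/20) = 1/3.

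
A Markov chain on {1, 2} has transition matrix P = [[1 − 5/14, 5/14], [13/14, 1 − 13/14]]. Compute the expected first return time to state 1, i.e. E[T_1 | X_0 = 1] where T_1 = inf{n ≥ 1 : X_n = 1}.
E[T_1 | X_0 = 1] = 1/π_1 = 18/13

For an irreducible recurrent Markov chain with stationary distribution π, E[T_i | X_0 = i] = 1/π_i (Kac's formula). Here π_1 = (13/14)/(5/14 + 13/14) = (13/14)/(9/7) = 13/18, so E[T_1 | X_0 = 1] = 1/π_1 = (5/14 + 13/14)/(13/14) = (9/7)/(13/14) = 18/13.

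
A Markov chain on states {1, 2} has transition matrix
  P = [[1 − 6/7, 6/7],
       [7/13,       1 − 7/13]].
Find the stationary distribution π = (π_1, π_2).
π_1 = 49/127, π_2 = 78/127

Solve πP = π with π_1 + π_2 = 1. From πP = π: π_1 · (1 − 6/7) + π_2 · 7/13 = π_1 ⇒ π_2 · 7/13 = π_1 · 6/7 ⇒ π_2/π_1 = (6/7)/(7/13) = 78/49. Together with π_1 + π_2 = 1:
  π_1 = (7/13)/(6/7 + 7/13) = (7/13)/(127/91) = 49/127,
  π_2 = (6/7)/(6/7 + 7/13) = (6/7)/(127/91) = 78/127.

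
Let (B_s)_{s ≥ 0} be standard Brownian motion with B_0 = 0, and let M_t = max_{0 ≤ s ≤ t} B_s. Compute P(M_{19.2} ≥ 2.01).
P(M_{19.2} ≥ 2.01) = 2·P(B_{19.2} ≥ 2.01) = 2(1 − Φ(2.01/√19.2)) ≈ 0.6464

By the reflection principle for Brownian motion, P(M_t ≥ a) = 2 · P(B_t ≥ a) for a ≥ 0. Since B_t ~ N(0, t), P(B_t ≥ 2.01) = 1 − Φ(2.01/√t) = 1 − Φ(2.01/√19.2) = 1 − Φ(0.4587). So
  P(M_{19.2} ≥ 2.01) = 2(1 − Φ(0.4587)) ≈ 0.6464.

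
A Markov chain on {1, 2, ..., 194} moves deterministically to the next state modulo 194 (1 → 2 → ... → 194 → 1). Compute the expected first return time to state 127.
E[T_127 | X_0 = 127] = 194

The chain cycles deterministically, so starting at state 127 it returns in exactly 194 steps. Equivalently, the stationary distribution is uniform π_j = 1/194 for every state j, so by Kac's formula E[T_127] = 1/π_127 = 194.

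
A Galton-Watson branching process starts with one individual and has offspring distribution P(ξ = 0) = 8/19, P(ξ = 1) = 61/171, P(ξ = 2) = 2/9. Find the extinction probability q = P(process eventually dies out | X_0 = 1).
q = 1

Mean offspring μ = 0·8/19 + 1·61/171 + 2·2/9 = 137/171 ≤ 1. For μ ≤ 1 with offspring not concentrated at 1, the Galton-Watson process goes extinct almost surely, so q = 1.
(Algebraic check: The pgf is f(s) = 8/19 + 61/171·s + 2/9·s². The extinction probability q is the smallest fixed point of f in [0, 1]. Setting s = f(s):
  2/9·s² + (61/171 − 1)·s + 8/19 = 0
  2/9·s² − (8/19 + 2/9)·s + 8/19 = 0
which factors as (s − 1)·(2/9·s − 8/19) = 0, giving roots s = 1 and s = (8/19)/(2/9) = 36/19. Since 36/19 ≥ 1, the smallest root in [0, 1] is s = 1.)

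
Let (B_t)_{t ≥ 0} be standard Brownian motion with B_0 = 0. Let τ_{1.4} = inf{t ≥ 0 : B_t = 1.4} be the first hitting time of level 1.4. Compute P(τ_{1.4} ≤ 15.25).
P(τ_{1.4} ≤ 15.25) = 2(1 − Φ(1.4/√15.25)) = 2(1 − Φ(0.3585)) ≈ 0.7200

By the reflection principle for standard BM, P(τ_b ≤ t) = 2 · P(B_t ≥ b). Since B_t ~ N(0, t), P(B_t ≥ 1.4) = 1 − Φ(1.4/√t) = 1 − Φ(1.4/√15.25) = 1 − Φ(0.3585) ≈ 0.35998. Doubling: P(τ_{1.4} ≤ 15.25) ≈ 2 · 0.35998 = 0.71996 ≈ 0.7200.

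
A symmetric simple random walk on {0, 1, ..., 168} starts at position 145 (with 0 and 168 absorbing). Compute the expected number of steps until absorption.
E[τ | X_0 = 145] = 3335

Let v_k = E[τ | X_0 = k]. Boundary: v_0 = v_168 = 0. Recurrence: v_k = 1 + (v_{k-1} + v_{k+1})/2 for 1 ≤ k ≤ 167. The particular solution to v_k − (v_{k-1} + v_{k+1})/2 = 1 is v_k = −k^2. Adding homogeneous solution A + B k and matching boundaries gives v_k = k (168 − k). Substituting k = 145: v_145 = 145 · 23 = 3335.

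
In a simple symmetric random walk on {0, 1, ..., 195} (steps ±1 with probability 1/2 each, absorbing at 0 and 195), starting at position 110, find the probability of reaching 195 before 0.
P(hit 195 before 0) = 110/195 = 22/39

Let u_k = P(hit 195 before 0 | start at k). Then u_0 = 0, u_195 = 1, and u_k = u_{k-1}/2 + u_{k+1}/2 for 1 ≤ k ≤ 194. This harmonic recurrence is solved by u_k = k/195, giving u_110 = 110/195 = 22/39.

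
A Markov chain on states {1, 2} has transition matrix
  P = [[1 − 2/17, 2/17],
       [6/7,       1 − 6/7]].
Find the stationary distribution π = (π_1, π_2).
π_1 = 51/58, π_2 = 7/58

Solve πP = π with π_1 + π_2 = 1. From πP = π: π_1 · (1 − 2/17) + π_2 · 6/7 = π_1 ⇒ π_2 · 6/7 = π_1 · 2/17 ⇒ π_2/π_1 = (2/17)/(6/7) = 7/51. Together with π_1 + π_2 = 1:
  π_1 = (6/7)/(2/17 + 6/7) = (6/7)/(116/119) = 51/58,
  π_2 = (2/17)/(2/17 + 6/7) = (2/17)/(116/119) = 7/58.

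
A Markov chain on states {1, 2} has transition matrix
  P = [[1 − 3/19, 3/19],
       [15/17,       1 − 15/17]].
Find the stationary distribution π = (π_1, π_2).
π_1 = 95/112, π_2 = 17/112

Solve πP = π with π_1 + π_2 = 1. From πP = π: π_1 · (1 − 3/19) + π_2 · 15/17 = π_1 ⇒ π_2 · 15/17 = π_1 · 3/19 ⇒ π_2/π_1 = (3/19)/(15/17) = 17/95. Together with π_1 + π_2 = 1:
  π_1 = (15/17)/(3/19 + 15/17) = (15/17)/(336/323) = 95/112,
  π_2 = (3/19)/(3/19 + 15/17) = (3/19)/(336/323) = 17/112.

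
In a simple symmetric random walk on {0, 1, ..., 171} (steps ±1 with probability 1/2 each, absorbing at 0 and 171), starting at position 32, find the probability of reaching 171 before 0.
P(hit 171 before 0) = 32/171

Let u_k = P(hit 171 before 0 | start at k). Then u_0 = 0, u_171 = 1, and u_k = u_{k-1}/2 + u_{k+1}/2 for 1 ≤ k ≤ 170. This harmonic recurrence is solved by u_k = k/171, giving u_32 = 32/171.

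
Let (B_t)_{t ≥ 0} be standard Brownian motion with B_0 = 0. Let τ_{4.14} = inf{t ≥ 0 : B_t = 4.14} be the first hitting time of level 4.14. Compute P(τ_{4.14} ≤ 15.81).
P(τ_{4.14} ≤ 15.81) = 2(1 − Φ(4.14/√15.81)) = 2(1 − Φ(1.0412)) ≈ 0.2978

By the reflection principle for standard BM, P(τ_b ≤ t) = 2 · P(B_t ≥ b). Since B_t ~ N(0, t), P(B_t ≥ 4.14) = 1 − Φ(4.14/√t) = 1 − Φ(4.14/√15.81) = 1 − Φ(1.0412) ≈ 0.14889. Doubling: P(τ_{4.14} ≤ 15.81) ≈ 2 · 0.14889 = 0.29778 ≈ 0.2978.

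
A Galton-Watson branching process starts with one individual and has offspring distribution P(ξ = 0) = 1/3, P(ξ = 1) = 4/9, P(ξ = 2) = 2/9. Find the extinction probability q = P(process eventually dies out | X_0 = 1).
q = 1

Mean offspring μ = 0·1/3 + 1·4/9 + 2·2/9 = 8/9 ≤ 1. For μ ≤ 1 with offspring not concentrated at 1, the Galton-Watson process goes extinct almost surely, so q = 1.
(Algebraic check: The pgf is f(s) = 1/3 + 4/9·s + 2/9·s². The extinction probability q is the smallest fixed point of f in [0, 1]. Setting s = f(s):
  2/9·s² + (4/9 − 1)·s + 1/3 = 0
  2/9·s² − (1/3 + 2/9)·s + 1/3 = 0
which factors as (s − 1)·(2/9·s − 1/3) = 0, giving roots s = 1 and s = (1/3)/(2/9) = 3/2. Since 3/2 ≥ 1, the smallest root in [0, 1] is s = 1.)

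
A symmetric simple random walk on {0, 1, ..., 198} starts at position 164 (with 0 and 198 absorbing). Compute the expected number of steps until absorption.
E[τ | X_0 = 164] = 5576

Let v_k = E[τ | X_0 = k]. Boundary: v_0 = v_198 = 0. Recurrence: v_k = 1 + (v_{k-1} + v_{k+1})/2 for 1 ≤ k ≤ 197. The particular solution to v_k − (v_{k-1} + v_{k+1})/2 = 1 is v_k = −k^2. Adding homogeneous solution A + B k and matching boundaries gives v_k = k (198 − k). Substituting k = 164: v_164 = 164 · 34 = 5576.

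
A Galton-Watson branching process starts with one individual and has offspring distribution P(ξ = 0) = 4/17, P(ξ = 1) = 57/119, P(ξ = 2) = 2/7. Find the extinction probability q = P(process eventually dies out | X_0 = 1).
q = 14/17

The pgf is f(s) = 4/17 + 57/119·s + 2/7·s². The extinction probability q is the smallest fixed point of f in [0, 1]. Setting s = f(s):
  2/7·s² + (57/119 − 1)·s + 4/17 = 0
  2/7·s² − (4/17 + 2/7)·s + 4/17 = 0
which factors as (s − 1)·(2/7·s − 4/17) = 0, giving roots s = 1 and s = (4/17)/(2/7) = 14/17.
Mean offspring μ = 57/119 + 2·2/7 = 125/119 > 1 (supercritical), so q < 1. The extinction probability is the smaller root: q = (4/17)/(2/7) = 14/17.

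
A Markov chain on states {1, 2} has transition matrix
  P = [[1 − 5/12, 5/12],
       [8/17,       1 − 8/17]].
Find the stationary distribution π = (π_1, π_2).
π_1 = 96/181, π_2 = 85/181

Solve πP = π with π_1 + π_2 = 1. From πP = π: π_1 · (1 − 5/12) + π_2 · 8/17 = π_1 ⇒ π_2 · 8/17 = π_1 · 5/12 ⇒ π_2/π_1 = (5/12)/(8/17) = 85/96. Together with π_1 + π_2 = 1:
  π_1 = (8/17)/(5/12 + 8/17) = (8/17)/(181/204) = 96/181,
  π_2 = (5/12)/(5/12 + 8/17) = (5/12)/(181/204) = 85/181.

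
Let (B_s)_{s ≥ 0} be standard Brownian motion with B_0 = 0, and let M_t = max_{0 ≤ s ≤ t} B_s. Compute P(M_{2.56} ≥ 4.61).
P(M_{2.56} ≥ 4.61) = 2·P(B_{2.56} ≥ 4.61) = 2(1 − Φ(4.61/√2.56)) ≈ 0.0040

By the reflection principle for Brownian motion, P(M_t ≥ a) = 2 · P(B_t ≥ a) for a ≥ 0. Since B_t ~ N(0, t), P(B_t ≥ 4.61) = 1 − Φ(4.61/√t) = 1 − Φ(4.61/√2.56) = 1 − Φ(2.8813). So
  P(M_{2.56} ≥ 4.61) = 2(1 − Φ(2.8813)) ≈ 0.0040.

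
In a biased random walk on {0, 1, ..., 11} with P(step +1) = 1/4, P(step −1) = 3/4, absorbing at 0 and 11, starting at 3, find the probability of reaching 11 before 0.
P(hit 11 before 0) = (1 − (3)^3) / (1 − (3)^11) = 13/88573

Let u_k denote P(reach 11 before 0 | start at k). Boundary: u_0 = 0, u_11 = 1. Recurrence: u_k = 1/4·u_{k+1} + 3/4·u_{k-1} for 1 ≤ k ≤ 10. Try u_k = A + B·r^k with r = q/p = (3/4)/(1/4) = 3. Substitution satisfies the recurrence; boundary conditions give:
  u_k = (1 − r^k) / (1 − r^N) = (1 − (3)^3) / (1 − (3)^11) = 13/88573.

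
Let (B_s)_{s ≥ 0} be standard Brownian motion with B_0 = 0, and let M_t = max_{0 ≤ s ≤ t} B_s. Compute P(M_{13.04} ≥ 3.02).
P(M_{13.04} ≥ 3.02) = 2·P(B_{13.04} ≥ 3.02) = 2(1 − Φ(3.02/√13.04)) ≈ 0.4030

By the reflection principle for Brownian motion, P(M_t ≥ a) = 2 · P(B_t ≥ a) for a ≥ 0. Since B_t ~ N(0, t), P(B_t ≥ 3.02) = 1 − Φ(3.02/√t) = 1 − Φ(3.02/√13.04) = 1 − Φ(0.8363). So
  P(M_{13.04} ≥ 3.02) = 2(1 − Φ(0.8363)) ≈ 0.4030.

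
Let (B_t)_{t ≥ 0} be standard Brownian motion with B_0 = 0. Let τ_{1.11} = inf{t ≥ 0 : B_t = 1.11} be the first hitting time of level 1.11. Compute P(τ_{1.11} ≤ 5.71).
P(τ_{1.11} ≤ 5.71) = 2(1 − Φ(1.11/√5.71)) = 2(1 − Φ(0.4645)) ≈ 0.6423

By the reflection principle for standard BM, P(τ_b ≤ t) = 2 · P(B_t ≥ b). Since B_t ~ N(0, t), P(B_t ≥ 1.11) = 1 − Φ(1.11/√t) = 1 − Φ(1.11/√5.71) = 1 − Φ(0.4645) ≈ 0.32114. Doubling: P(τ_{1.11} ≤ 5.71) ≈ 2 · 0.32114 = 0.64228 ≈ 0.6423.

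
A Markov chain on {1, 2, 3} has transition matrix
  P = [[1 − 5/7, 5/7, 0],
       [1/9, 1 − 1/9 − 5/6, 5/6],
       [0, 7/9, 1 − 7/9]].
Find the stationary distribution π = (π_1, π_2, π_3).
π = (98/1403, 630/1403, 675/1403)

This is a birth-death chain on three states, which satisfies detailed balance: π_1 · P_{12} = π_2 · P_{21} and π_2 · P_{23} = π_3 · P_{32}.
From π_1 · 5/7 = π_2 · 1/9: π_2/π_1 = (5/7)/(1/9) = 45/7.
From π_2 · 5/6 = π_3 · 7/9: π_3/π_2 = (5/6)/(7/9) = 15/14.
Take π_1 proportional to 1; then unnormalized π = (1, 45/7, 675/98). Normalize by dividing by the sum 1403/98:
  π = (98/1403, 630/1403, 675/1403).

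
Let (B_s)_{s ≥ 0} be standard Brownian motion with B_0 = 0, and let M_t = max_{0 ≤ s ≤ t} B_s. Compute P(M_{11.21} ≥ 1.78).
P(M_{11.21} ≥ 1.78) = 2·P(B_{11.21} ≥ 1.78) = 2(1 − Φ(1.78/√11.21)) ≈ 0.5950

By the reflection principle for Brownian motion, P(M_t ≥ a) = 2 · P(B_t ≥ a) for a ≥ 0. Since B_t ~ N(0, t), P(B_t ≥ 1.78) = 1 − Φ(1.78/√t) = 1 − Φ(1.78/√11.21) = 1 − Φ(0.5316). So
  P(M_{11.21} ≥ 1.78) = 2(1 − Φ(0.5316)) ≈ 0.5950.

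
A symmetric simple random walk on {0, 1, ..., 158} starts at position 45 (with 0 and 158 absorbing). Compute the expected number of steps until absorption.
E[τ | X_0 = 45] = 5085

Let v_k = E[τ | X_0 = k]. Boundary: v_0 = v_158 = 0. Recurrence: v_k = 1 + (v_{k-1} + v_{k+1})/2 for 1 ≤ k ≤ 157. The particular solution to v_k − (v_{k-1} + v_{k+1})/2 = 1 is v_k = −k^2. Adding homogeneous solution A + B k and matching boundaries gives v_k = k (158 − k). Substituting k = 45: v_45 = 45 · 113 = 5085.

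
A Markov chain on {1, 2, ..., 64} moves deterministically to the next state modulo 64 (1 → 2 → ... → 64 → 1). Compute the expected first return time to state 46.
E[T_46 | X_0 = 46] = 64

The chain cycles deterministically, so starting at state 46 it returns in exactly 64 steps. Equivalently, the stationary distribution is uniform π_j = 1/64 for every state j, so by Kac's formula E[T_46] = 1/π_46 = 64.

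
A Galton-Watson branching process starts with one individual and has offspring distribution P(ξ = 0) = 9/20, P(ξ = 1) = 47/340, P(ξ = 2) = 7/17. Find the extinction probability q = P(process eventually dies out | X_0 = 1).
q = 1

Mean offspring μ = 0·9/20 + 1·47/340 + 2·7/17 = 327/340 ≤ 1. For μ ≤ 1 with offspring not concentrated at 1, the Galton-Watson process goes extinct almost surely, so q = 1.
(Algebraic check: The pgf is f(s) = 9/20 + 47/340·s + 7/17·s². The extinction probability q is the smallest fixed point of f in [0, 1]. Setting s = f(s):
  7/17·s² + (47/340 − 1)·s + 9/20 = 0
  7/17·s² − (9/20 + 7/17)·s + 9/20 = 0
which factors as (s − 1)·(7/17·s − 9/20) = 0, giving roots s = 1 and s = (9/20)/(7/17) = 153/140. Since 153/140 ≥ 1, the smallest root in [0, 1] is s = 1.)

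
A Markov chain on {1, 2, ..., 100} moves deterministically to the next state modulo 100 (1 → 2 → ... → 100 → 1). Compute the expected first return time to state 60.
E[T_60 | X_0 = 60] = 100

The chain cycles deterministically, so starting at state 60 it returns in exactly 100 steps. Equivalently, the stationary distribution is uniform π_j = 1/100 for every state j, so by Kac's formula E[T_60] = 1/π_60 = 100.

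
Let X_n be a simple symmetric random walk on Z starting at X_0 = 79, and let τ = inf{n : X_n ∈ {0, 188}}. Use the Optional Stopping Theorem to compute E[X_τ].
E[X_τ] = 79

X_n is a martingale and τ is a bounded-mean stopping time (indeed τ is finite a.s. with bounded expectation since the walk is in a bounded region). By the OST, E[X_τ] = E[X_0] = 79. Equivalently: E[X_τ] = 188 · P(hit 188 first) + 0 · P(hit 0 first) = 188 · (79/188) = 79.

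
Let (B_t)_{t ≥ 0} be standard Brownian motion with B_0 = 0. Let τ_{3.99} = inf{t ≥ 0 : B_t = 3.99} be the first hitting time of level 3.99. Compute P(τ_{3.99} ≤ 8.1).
P(τ_{3.99} ≤ 8.1) = 2(1 − Φ(3.99/√8.1)) = 2(1 − Φ(1.4019)) ≈ 0.1609

By the reflection principle for standard BM, P(τ_b ≤ t) = 2 · P(B_t ≥ b). Since B_t ~ N(0, t), P(B_t ≥ 3.99) = 1 − Φ(3.99/√t) = 1 − Φ(3.99/√8.1) = 1 − Φ(1.4019) ≈ 0.08047. Doubling: P(τ_{3.99} ≤ 8.1) ≈ 2 · 0.08047 = 0.16094 ≈ 0.1609.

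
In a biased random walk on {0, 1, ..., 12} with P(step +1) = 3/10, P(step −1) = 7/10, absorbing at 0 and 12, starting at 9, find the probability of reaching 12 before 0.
P(hit 12 before 0) = (1 − (7/3)^9) / (1 − (7/3)^12) = 3446253/43799860

Let u_k denote P(reach 12 before 0 | start at k). Boundary: u_0 = 0, u_12 = 1. Recurrence: u_k = 3/10·u_{k+1} + 7/10·u_{k-1} for 1 ≤ k ≤ 11. Try u_k = A + B·r^k with r = q/p = (7/10)/(3/10) = 7/3. Substitution satisfies the recurrence; boundary conditions give:
  u_k = (1 − r^k) / (1 − r^N) = (1 − (7/3)^9) / (1 − (7/3)^12) = 3446253/43799860.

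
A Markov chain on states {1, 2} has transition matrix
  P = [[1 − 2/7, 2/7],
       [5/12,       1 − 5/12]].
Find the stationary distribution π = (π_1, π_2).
π_1 = 35/59, π_2 = 24/59

Solve πP = π with π_1 + π_2 = 1. From πP = π: π_1 · (1 − 2/7) + π_2 · 5/12 = π_1 ⇒ π_2 · 5/12 = π_1 · 2/7 ⇒ π_2/π_1 = (2/7)/(5/12) = 24/35. Together with π_1 + π_2 = 1:
  π_1 = (5/12)/(2/7 + 5/12) = (5/12)/(59/84) = 35/59,
  π_2 = (2/7)/(2/7 + 5/12) = (2/7)/(59/84) = 24/59.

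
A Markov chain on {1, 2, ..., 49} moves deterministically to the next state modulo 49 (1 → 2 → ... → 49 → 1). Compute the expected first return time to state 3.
E[T_3 | X_0 = 3] = 49

The chain cycles deterministically, so starting at state 3 it returns in exactly 49 steps. Equivalently, the stationary distribution is uniform π_j = 1/49 for every state j, so by Kac's formula E[T_3] = 1/π_3 = 49.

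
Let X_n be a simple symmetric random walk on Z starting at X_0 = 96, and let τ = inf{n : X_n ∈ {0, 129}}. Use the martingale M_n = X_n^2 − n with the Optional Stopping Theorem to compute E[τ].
E[τ] = 3168

M_n = X_n^2 − n is a martingale (since E[X_{n+1}^2 | F_n] = X_n^2 + 1). By OST (τ has finite mean in a bounded region), E[M_τ] = E[M_0] = X_0^2 − 0 = 96^2 = 9216. Also E[M_τ] = E[X_τ^2] − E[τ]. The walk exits at 0 or 129, with P(hit 129 first) = 96/129, so E[X_τ^2] = 129^2 · 96/129 + 0 = 12384. Thus E[τ] = E[X_τ^2] − E[M_τ] = 12384 − 9216 = 3168 = 96(129 − 96) = 3168.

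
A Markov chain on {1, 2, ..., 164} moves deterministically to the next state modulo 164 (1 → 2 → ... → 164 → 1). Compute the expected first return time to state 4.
E[T_4 | X_0 = 4] = 164

The chain cycles deterministically, so starting at state 4 it returns in exactly 164 steps. Equivalently, the stationary distribution is uniform π_j = 1/164 for every state j, so by Kac's formula E[T_4] = 1/π_4 = 164.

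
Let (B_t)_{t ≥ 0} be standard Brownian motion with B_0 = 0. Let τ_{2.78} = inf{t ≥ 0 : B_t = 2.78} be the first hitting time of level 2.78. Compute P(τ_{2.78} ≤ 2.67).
P(τ_{2.78} ≤ 2.67) = 2(1 − Φ(2.78/√2.67)) = 2(1 − Φ(1.7013)) ≈ 0.0889

By the reflection principle for standard BM, P(τ_b ≤ t) = 2 · P(B_t ≥ b). Since B_t ~ N(0, t), P(B_t ≥ 2.78) = 1 − Φ(2.78/√t) = 1 − Φ(2.78/√2.67) = 1 − Φ(1.7013) ≈ 0.04444. Doubling: P(τ_{2.78} ≤ 2.67) ≈ 2 · 0.04444 = 0.08888 ≈ 0.0889.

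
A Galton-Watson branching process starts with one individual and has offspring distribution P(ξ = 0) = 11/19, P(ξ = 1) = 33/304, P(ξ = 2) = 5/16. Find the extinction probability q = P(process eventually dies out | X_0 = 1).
q = 1

Mean offspring μ = 0·11/19 + 1·33/304 + 2·5/16 = 223/304 ≤ 1. For μ ≤ 1 with offspring not concentrated at 1, the Galton-Watson process goes extinct almost surely, so q = 1.
(Algebraic check: The pgf is f(s) = 11/19 + 33/304·s + 5/16·s². The extinction probability q is the smallest fixed point of f in [0, 1]. Setting s = f(s):
  5/16·s² + (33/304 − 1)·s + 11/19 = 0
  5/16·s² − (11/19 + 5/16)·s + 11/19 = 0
which factors as (s − 1)·(5/16·s − 11/19) = 0, giving roots s = 1 and s = (11/19)/(5/16) = 176/95. Since 176/95 ≥ 1, the smallest root in [0, 1] is s = 1.)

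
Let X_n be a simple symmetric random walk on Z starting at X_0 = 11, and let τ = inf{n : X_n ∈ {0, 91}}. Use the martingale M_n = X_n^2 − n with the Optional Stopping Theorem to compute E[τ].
E[τ] = 880

M_n = X_n^2 − n is a martingale (since E[X_{n+1}^2 | F_n] = X_n^2 + 1). By OST (τ has finite mean in a bounded region), E[M_τ] = E[M_0] = X_0^2 − 0 = 11^2 = 121. Also E[M_τ] = E[X_τ^2] − E[τ]. The walk exits at 0 or 91, with P(hit 91 first) = 11/91, so E[X_τ^2] = 91^2 · 11/91 + 0 = 1001. Thus E[τ] = E[X_τ^2] − E[M_τ] = 1001 − 121 = 880 = 11(91 − 11) = 880.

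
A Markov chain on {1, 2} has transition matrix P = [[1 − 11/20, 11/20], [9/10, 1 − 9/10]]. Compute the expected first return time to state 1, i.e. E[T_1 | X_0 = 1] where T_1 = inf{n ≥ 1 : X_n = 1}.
E[T_1 | X_0 = 1] = 1/π_1 = 29/18

For an irreducible recurrent Markov chain with stationary distribution π, E[T_i | X_0 = i] = 1/π_i (Kac's formula). Here π_1 = (9/10)/(11/20 + 9/10) = (9/10)/(29/20) = 18/29, so E[T_1 | X_0 = 1] = 1/π_1 = (11/20 + 9/10)/(9/10) = (29/20)/(9/10) = 29/18.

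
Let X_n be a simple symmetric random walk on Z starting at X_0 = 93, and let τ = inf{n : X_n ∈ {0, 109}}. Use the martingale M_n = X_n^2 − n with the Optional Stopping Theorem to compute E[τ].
E[τ] = 1488

M_n = X_n^2 − n is a martingale (since E[X_{n+1}^2 | F_n] = X_n^2 + 1). By OST (τ has finite mean in a bounded region), E[M_τ] = E[M_0] = X_0^2 − 0 = 93^2 = 8649. Also E[M_τ] = E[X_τ^2] − E[τ]. The walk exits at 0 or 109, with P(hit 109 first) = 93/109, so E[X_τ^2] = 109^2 · 93/109 + 0 = 10137. Thus E[τ] = E[X_τ^2] − E[M_τ] = 10137 − 8649 = 1488 = 93(109 − 93) = 1488.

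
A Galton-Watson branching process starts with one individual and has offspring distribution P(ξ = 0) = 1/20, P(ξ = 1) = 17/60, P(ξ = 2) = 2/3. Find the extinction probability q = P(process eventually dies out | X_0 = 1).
q = 3/40

The pgf is f(s) = 1/20 + 17/60·s + 2/3·s². The extinction probability q is the smallest fixed point of f in [0, 1]. Setting s = f(s):
  2/3·s² + (17/60 − 1)·s + 1/20 = 0
  2/3·s² − (1/20 + 2/3)·s + 1/20 = 0
which factors as (s − 1)·(2/3·s − 1/20) = 0, giving roots s = 1 and s = (1/20)/(2/3) = 3/40.
Mean offspring μ = 17/60 + 2·2/3 = 97/60 > 1 (supercritical), so q < 1. The extinction probability is the smaller root: q = (1/20)/(2/3) = 3/40.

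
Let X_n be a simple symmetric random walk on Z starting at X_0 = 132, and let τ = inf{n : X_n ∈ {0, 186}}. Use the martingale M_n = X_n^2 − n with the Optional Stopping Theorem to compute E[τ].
E[τ] = 7128

M_n = X_n^2 − n is a martingale (since E[X_{n+1}^2 | F_n] = X_n^2 + 1). By OST (τ has finite mean in a bounded region), E[M_τ] = E[M_0] = X_0^2 − 0 = 132^2 = 17424. Also E[M_τ] = E[X_τ^2] − E[τ]. The walk exits at 0 or 186, with P(hit 186 first) = 132/186, so E[X_τ^2] = 186^2 · 132/186 + 0 = 24552. Thus E[τ] = E[X_τ^2] − E[M_τ] = 24552 − 17424 = 7128 = 132(186 − 132) = 7128.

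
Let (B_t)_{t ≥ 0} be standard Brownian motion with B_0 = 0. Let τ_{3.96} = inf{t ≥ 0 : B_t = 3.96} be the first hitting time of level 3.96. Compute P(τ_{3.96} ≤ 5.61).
P(τ_{3.96} ≤ 5.61) = 2(1 − Φ(3.96/√5.61)) = 2(1 − Φ(1.6719)) ≈ 0.0945

By the reflection principle for standard BM, P(τ_b ≤ t) = 2 · P(B_t ≥ b). Since B_t ~ N(0, t), P(B_t ≥ 3.96) = 1 − Φ(3.96/√t) = 1 − Φ(3.96/√5.61) = 1 − Φ(1.6719) ≈ 0.04727. Doubling: P(τ_{3.96} ≤ 5.61) ≈ 2 · 0.04727 = 0.09454 ≈ 0.0945.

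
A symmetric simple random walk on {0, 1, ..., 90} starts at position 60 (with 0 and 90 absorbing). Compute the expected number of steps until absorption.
E[τ | X_0 = 60] = 1800

Let v_k = E[τ | X_0 = k]. Boundary: v_0 = v_90 = 0. Recurrence: v_k = 1 + (v_{k-1} + v_{k+1})/2 for 1 ≤ k ≤ 89. The particular solution to v_k − (v_{k-1} + v_{k+1})/2 = 1 is v_k = −k^2. Adding homogeneous solution A + B k and matching boundaries gives v_k = k (90 − k). Substituting k = 60: v_60 = 60 · 30 = 1800.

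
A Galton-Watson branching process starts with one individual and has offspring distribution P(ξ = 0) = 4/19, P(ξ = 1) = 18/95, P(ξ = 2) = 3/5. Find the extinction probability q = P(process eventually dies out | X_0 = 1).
q = 20/57

The pgf is f(s) = 4/19 + 18/95·s + 3/5·s². The extinction probability q is the smallest fixed point of f in [0, 1]. Setting s = f(s):
  3/5·s² + (18/95 − 1)·s + 4/19 = 0
  3/5·s² − (4/19 + 3/5)·s + 4/19 = 0
which factors as (s − 1)·(3/5·s − 4/19) = 0, giving roots s = 1 and s = (4/19)/(3/5) = 20/57.
Mean offspring μ = 18/95 + 2·3/5 = 132/95 > 1 (supercritical), so q < 1. The extinction probability is the smaller root: q = (4/19)/(3/5) = 20/57.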